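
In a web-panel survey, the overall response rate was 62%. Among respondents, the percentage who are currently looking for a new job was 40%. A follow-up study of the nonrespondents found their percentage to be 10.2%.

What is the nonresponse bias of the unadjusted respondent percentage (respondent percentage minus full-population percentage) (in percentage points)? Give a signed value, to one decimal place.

Nonresponse fraction = 1 − 0.62 = 0.38.
Bias = (nonresponse fraction) × (respondent percentage − nonrespondent percentage)
     = 0.38 × (40 − 10.2) = 0.38 × 29.8 = 11.324.

+11.3 percentage points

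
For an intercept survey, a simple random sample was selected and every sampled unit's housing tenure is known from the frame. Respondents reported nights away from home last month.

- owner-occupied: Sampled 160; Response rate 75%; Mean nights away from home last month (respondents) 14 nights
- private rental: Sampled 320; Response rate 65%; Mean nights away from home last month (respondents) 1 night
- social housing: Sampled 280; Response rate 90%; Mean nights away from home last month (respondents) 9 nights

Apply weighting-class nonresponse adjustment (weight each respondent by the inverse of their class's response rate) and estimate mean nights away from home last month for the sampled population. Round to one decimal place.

6.7

Inverse-response-rate weighting restores each class to its sampled count, so class totals weight by n_sampled:
  owner-occupied: 160 × 14 = 2240
  private rental: 320 × 1 = 320
  social housing: 280 × 9 = 2520
Adjusted estimate = 5080 / 760 = 6.68421 → 6.7.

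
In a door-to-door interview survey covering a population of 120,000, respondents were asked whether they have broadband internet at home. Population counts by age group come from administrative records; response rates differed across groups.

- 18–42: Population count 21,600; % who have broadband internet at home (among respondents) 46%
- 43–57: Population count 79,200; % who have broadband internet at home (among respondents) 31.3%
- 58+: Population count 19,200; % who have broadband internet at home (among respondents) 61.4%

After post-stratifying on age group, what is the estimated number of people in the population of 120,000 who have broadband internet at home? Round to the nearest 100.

46,500

Each cell contributes its population count × the respondent rate:
  18–42: 21,600 × 46% = 9936
  43–57: 79,200 × 31.3% = 24789.6
  58+: 19,200 × 61.4% = 11788.8
Estimated total = 46514.4 → 46,500.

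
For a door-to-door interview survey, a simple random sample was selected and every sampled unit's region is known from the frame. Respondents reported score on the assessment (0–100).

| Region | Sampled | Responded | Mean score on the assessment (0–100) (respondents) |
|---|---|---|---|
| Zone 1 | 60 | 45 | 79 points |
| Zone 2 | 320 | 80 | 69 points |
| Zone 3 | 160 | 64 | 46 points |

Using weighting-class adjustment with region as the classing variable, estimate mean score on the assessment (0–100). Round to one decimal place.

Response rates by class: Zone 1 45/60 = 75%, Zone 2 80/320 = 25%, Zone 3 64/160 = 40%.
With weight = n_sampled/n_responded per class, the weighted class total is n_sampled:
  Zone 1: 60 × 79 = 4740
  Zone 2: 320 × 69 = 22,080
  Zone 3: 160 × 46 = 7360
Adjusted estimate = 34,180 / 540 = 63.2963 → 63.3.

63.3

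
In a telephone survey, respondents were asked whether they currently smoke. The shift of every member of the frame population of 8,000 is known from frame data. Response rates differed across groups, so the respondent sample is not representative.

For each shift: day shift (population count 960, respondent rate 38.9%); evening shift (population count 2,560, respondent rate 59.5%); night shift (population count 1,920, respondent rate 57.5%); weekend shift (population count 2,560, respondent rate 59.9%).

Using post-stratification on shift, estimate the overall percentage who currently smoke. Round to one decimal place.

56.7%

Reweight to the known shift distribution:
  day shift: (960/8,000) × 38.9 = 4.668
  evening shift: (2,560/8,000) × 59.5 = 19.04
  night shift: (1,920/8,000) × 57.5 = 13.8
  weekend shift: (2,560/8,000) × 59.9 = 19.168
Post-stratified estimate = 56.676 → 56.7%.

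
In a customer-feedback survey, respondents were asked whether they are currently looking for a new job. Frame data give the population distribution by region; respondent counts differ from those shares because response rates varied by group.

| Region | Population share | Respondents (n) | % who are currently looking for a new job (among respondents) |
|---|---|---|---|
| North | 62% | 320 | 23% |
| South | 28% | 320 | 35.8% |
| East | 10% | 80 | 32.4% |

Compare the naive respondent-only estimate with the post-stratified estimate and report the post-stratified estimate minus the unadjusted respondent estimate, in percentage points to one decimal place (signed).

-2.2 percentage points

Unadjusted (pooled respondent) estimate weights by respondent counts:
  (320/720)×23 + (320/720)×35.8 + (80/720)×32.4 = 29.7333%
Post-stratified estimate weights by population shares:
  0.62×23 + 0.28×35.8 + 0.1×32.4 = 27.524%
Difference = 27.524 − 29.7333 = -2.2093 pp.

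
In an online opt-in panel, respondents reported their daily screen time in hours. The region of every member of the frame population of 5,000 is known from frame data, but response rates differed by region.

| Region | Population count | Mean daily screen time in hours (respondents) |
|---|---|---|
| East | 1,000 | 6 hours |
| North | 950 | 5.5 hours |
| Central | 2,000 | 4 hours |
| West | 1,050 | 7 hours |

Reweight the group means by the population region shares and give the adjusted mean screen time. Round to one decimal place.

5.3

Post-stratification weights by population share, not respondent share:
  East: (1,000/5,000) × 6 = 1.2
  North: (950/5,000) × 5.5 = 1.045
  Central: (2,000/5,000) × 4 = 1.6
  West: (1,050/5,000) × 7 = 1.47
Post-stratified estimate = 5.315 → 5.3.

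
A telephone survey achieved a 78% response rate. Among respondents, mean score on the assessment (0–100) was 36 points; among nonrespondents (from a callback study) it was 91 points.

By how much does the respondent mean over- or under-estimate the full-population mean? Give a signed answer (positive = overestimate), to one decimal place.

-12.1

Nonresponse fraction = 1 − 0.78 = 0.22.
Bias = (nonresponse fraction) × (respondent mean − nonrespondent mean)
     = 0.22 × (36 − 91) = 0.22 × -55 = -12.1.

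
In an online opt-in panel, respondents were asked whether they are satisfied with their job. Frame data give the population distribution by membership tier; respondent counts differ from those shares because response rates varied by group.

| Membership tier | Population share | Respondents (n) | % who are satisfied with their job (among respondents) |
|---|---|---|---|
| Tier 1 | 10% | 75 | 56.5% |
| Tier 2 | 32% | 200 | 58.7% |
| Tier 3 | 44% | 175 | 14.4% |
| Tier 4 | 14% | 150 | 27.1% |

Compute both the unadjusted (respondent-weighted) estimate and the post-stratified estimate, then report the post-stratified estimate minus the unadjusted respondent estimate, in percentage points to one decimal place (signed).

Naive respondent-only estimate (weights = respondent counts):
  (75/600)×56.5 + (200/600)×58.7 + (175/600)×14.4 + (150/600)×27.1 = 37.6042%
Post-stratifying to population shares instead:
  0.1×56.5 + 0.32×58.7 + 0.44×14.4 + 0.14×27.1 = 34.564%
Difference = 34.564 − 37.6042 = -3.0402 pp.

-3.0 percentage points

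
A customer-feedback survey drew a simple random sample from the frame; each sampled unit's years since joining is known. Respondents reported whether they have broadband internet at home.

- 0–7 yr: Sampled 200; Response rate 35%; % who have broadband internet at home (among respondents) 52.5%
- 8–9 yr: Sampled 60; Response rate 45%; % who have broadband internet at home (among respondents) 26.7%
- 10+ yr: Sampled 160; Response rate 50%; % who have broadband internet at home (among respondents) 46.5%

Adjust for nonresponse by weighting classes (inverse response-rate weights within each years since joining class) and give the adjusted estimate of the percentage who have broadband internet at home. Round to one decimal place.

Weighting each respondent by the inverse class response rate inflates each class back to its sampled size, so the class weight is n_sampled:
  0–7 yr: 200 × 52.5 = 10,500
  8–9 yr: 60 × 26.7 = 1602
  10+ yr: 160 × 46.5 = 7440
Adjusted estimate = 19,542 / 420 = 46.5286 → 46.5%.

46.5%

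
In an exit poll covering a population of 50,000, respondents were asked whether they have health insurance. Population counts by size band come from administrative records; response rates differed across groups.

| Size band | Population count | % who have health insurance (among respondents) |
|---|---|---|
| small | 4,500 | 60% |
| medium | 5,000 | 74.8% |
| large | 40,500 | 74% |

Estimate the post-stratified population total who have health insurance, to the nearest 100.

Estimated count per cell = population count × respondent percentage:
  small: 4,500 × 60% = 2700
  medium: 5,000 × 74.8% = 3740
  large: 40,500 × 74% = 29,970
Estimated total = 36,410 → 36,400.

36,400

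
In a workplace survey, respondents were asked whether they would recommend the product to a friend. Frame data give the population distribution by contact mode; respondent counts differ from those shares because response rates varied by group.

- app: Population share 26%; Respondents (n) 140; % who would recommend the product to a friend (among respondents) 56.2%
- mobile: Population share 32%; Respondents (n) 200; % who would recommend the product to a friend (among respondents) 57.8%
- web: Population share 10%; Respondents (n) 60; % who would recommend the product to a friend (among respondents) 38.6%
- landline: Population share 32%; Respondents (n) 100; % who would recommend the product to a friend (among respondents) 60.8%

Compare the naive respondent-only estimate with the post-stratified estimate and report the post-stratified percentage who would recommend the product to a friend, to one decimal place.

56.4%

Unadjusted (pooled respondent) estimate weights by respondent counts:
  (140/500)×56.2 + (200/500)×57.8 + (60/500)×38.6 + (100/500)×60.8 = 55.648%
Post-stratified estimate weights by population shares:
  0.26×56.2 + 0.32×57.8 + 0.1×38.6 + 0.32×60.8 = 56.424%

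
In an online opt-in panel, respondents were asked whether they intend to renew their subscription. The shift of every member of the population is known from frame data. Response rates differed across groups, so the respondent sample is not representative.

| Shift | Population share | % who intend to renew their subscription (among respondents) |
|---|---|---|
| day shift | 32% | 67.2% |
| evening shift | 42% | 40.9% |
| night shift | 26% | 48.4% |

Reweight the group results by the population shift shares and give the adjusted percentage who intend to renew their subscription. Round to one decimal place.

51.3%

Reweight to the known shift distribution:
  day shift: 0.32 × 67.2 = 21.504
  evening shift: 0.42 × 40.9 = 17.178
  night shift: 0.26 × 48.4 = 12.584
Post-stratified estimate = 51.266 → 51.3%.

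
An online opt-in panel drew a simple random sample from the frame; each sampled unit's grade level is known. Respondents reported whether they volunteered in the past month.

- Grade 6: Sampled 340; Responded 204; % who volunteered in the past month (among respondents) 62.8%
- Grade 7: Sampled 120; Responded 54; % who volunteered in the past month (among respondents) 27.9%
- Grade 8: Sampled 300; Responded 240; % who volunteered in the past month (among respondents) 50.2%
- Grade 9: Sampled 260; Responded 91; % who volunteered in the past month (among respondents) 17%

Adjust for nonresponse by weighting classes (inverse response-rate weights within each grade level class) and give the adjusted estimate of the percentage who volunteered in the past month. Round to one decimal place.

Class response rates: Grade 6 204/340 = 60%, Grade 7 54/120 = 45%, Grade 8 240/300 = 80%, Grade 9 91/260 = 35%.
With weight = n_sampled/n_responded per class, the weighted class total is n_sampled:
  Grade 6: 340 × 62.8 = 21,352
  Grade 7: 120 × 27.9 = 3348
  Grade 8: 300 × 50.2 = 15,060
  Grade 9: 260 × 17 = 4420
Adjusted estimate = 44,180 / 1,020 = 43.3137 → 43.3%.

43.3%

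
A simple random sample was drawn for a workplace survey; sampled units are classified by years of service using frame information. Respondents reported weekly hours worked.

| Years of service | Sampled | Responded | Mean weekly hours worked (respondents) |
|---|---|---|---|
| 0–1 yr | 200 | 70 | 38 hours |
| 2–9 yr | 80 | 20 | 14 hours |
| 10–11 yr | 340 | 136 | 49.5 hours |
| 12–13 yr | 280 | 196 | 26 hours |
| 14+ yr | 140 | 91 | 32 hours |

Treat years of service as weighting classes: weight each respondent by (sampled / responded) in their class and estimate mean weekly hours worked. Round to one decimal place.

35.9

Class response rates: 0–1 yr 70/200 = 35%, 2–9 yr 20/80 = 25%, 10–11 yr 136/340 = 40%, 12–13 yr 196/280 = 70%, 14+ yr 91/140 = 65%.
Weighting each respondent by the inverse class response rate inflates each class back to its sampled size, so the class weight is n_sampled:
  0–1 yr: 200 × 38 = 7600
  2–9 yr: 80 × 14 = 1120
  10–11 yr: 340 × 49.5 = 16,830
  12–13 yr: 280 × 26 = 7280
  14+ yr: 140 × 32 = 4480
Adjusted estimate = 37,310 / 1,040 = 35.875 → 35.9.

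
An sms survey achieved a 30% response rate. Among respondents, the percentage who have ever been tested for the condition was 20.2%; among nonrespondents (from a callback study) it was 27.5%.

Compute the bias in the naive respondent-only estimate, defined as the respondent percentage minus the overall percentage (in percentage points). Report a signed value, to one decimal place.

-5.1 percentage points

Nonresponse fraction = 1 − 0.3 = 0.7.
Bias = (nonresponse fraction) × (respondent percentage − nonrespondent percentage)
     = 0.7 × (20.2 − 27.5) = 0.7 × -7.3 = -5.11.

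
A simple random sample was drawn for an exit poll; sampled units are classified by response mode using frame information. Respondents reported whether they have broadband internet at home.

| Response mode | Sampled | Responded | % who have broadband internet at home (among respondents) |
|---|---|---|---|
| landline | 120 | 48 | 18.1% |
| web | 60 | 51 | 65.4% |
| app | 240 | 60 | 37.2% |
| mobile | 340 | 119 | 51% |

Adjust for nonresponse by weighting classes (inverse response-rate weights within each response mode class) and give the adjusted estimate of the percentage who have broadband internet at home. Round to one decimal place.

Response rates by class: landline 48/120 = 40%, web 51/60 = 85%, app 60/240 = 25%, mobile 119/340 = 35%.
With weight = n_sampled/n_responded per class, the weighted class total is n_sampled:
  landline: 120 × 18.1 = 2172
  web: 60 × 65.4 = 3924
  app: 240 × 37.2 = 8928
  mobile: 340 × 51 = 17,340
Adjusted estimate = 32,364 / 760 = 42.5842 → 42.6%.

42.6%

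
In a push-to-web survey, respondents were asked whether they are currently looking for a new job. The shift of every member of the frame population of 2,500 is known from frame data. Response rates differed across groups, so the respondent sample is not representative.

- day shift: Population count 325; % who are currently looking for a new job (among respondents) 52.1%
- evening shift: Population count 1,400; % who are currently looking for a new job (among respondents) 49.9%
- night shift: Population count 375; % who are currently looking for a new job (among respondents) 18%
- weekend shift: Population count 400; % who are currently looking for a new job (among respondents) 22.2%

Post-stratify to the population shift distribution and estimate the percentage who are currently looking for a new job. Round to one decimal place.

41.0%

Reweight to the known shift distribution:
  day shift: (325/2,500) × 52.1 = 6.773
  evening shift: (1,400/2,500) × 49.9 = 27.944
  night shift: (375/2,500) × 18 = 2.7
  weekend shift: (400/2,500) × 22.2 = 3.552
Post-stratified estimate = 40.969 → 41.0%.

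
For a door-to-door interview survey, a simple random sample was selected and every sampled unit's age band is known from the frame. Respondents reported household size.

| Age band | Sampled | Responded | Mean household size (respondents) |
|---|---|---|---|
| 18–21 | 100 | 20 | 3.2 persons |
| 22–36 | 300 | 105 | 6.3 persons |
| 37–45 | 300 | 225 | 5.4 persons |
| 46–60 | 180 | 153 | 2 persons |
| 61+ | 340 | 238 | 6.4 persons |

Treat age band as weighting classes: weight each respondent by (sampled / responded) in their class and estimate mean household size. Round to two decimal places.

Class response rates: 18–21 20/100 = 20%, 22–36 105/300 = 35%, 37–45 225/300 = 75%, 46–60 153/180 = 85%, 61+ 238/340 = 70%.
Weighting each respondent by the inverse class response rate inflates each class back to its sampled size, so the class weight is n_sampled:
  18–21: 100 × 3.2 = 320
  22–36: 300 × 6.3 = 1890
  37–45: 300 × 5.4 = 1620
  46–60: 180 × 2 = 360
  61+: 340 × 6.4 = 2176
Adjusted estimate = 6366 / 1,220 = 5.21803 → 5.22.

5.22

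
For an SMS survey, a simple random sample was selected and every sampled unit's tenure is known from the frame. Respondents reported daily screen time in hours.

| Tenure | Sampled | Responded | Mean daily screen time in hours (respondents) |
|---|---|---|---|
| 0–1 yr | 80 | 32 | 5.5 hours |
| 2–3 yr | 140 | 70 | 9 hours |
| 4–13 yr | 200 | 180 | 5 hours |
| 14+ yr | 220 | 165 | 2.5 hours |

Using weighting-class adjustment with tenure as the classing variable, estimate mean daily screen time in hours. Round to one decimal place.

Class response rates: 0–1 yr 32/80 = 40%, 2–3 yr 70/140 = 50%, 4–13 yr 180/200 = 90%, 14+ yr 165/220 = 75%.
Weighting each respondent by the inverse class response rate inflates each class back to its sampled size, so the class weight is n_sampled:
  0–1 yr: 80 × 5.5 = 440
  2–3 yr: 140 × 9 = 1260
  4–13 yr: 200 × 5 = 1000
  14+ yr: 220 × 2.5 = 550
Adjusted estimate = 3250 / 640 = 5.07812 → 5.1.

5.1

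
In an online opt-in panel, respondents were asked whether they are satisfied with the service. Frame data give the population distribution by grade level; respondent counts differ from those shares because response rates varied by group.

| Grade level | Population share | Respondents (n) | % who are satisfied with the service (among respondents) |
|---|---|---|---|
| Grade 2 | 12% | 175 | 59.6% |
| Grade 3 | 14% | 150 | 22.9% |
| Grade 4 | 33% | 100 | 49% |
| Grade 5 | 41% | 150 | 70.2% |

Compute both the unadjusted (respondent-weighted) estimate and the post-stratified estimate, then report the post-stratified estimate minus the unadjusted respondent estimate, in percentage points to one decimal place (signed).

Without adjustment, the pooled respondent share is:
  (175/575)×59.6 + (150/575)×22.9 + (100/575)×49 + (150/575)×70.2 = 50.9478%
Post-stratified estimate weights by population shares:
  0.12×59.6 + 0.14×22.9 + 0.33×49 + 0.41×70.2 = 55.31%
Difference = 55.31 − 50.9478 = 4.3622 pp.

+4.4 percentage points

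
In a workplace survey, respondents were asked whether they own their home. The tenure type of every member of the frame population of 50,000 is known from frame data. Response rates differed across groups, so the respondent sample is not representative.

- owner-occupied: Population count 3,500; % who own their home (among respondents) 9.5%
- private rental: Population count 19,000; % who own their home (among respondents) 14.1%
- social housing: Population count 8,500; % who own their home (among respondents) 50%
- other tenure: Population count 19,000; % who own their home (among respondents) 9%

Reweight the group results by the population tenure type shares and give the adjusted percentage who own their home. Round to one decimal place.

Reweight to the known tenure type distribution:
  owner-occupied: (3,500/50,000) × 9.5 = 0.665
  private rental: (19,000/50,000) × 14.1 = 5.358
  social housing: (8,500/50,000) × 50 = 8.5
  other tenure: (19,000/50,000) × 9 = 3.42
Post-stratified estimate = 17.943 → 17.9%.

17.9%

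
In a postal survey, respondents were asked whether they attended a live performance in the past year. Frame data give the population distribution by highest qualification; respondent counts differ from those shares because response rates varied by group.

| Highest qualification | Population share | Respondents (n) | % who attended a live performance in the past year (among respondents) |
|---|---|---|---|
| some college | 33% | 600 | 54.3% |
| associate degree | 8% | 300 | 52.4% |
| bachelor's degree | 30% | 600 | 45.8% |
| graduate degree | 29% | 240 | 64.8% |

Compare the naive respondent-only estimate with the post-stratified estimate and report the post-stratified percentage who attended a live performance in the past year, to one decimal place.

54.6%

Unadjusted (pooled respondent) estimate weights by respondent counts:
  (600/1740)×54.3 + (300/1740)×52.4 + (600/1740)×45.8 + (240/1740)×64.8 = 52.4897%
Reweighting by population highest qualification shares:
  0.33×54.3 + 0.08×52.4 + 0.3×45.8 + 0.29×64.8 = 54.643%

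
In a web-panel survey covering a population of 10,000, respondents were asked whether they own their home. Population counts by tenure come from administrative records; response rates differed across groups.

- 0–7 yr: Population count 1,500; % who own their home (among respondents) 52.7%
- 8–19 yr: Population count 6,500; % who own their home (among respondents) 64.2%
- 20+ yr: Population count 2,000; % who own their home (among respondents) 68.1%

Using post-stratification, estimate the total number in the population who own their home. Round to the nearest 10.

Each cell contributes its population count × the respondent rate:
  0–7 yr: 1,500 × 52.7% = 790.5
  8–19 yr: 6,500 × 64.2% = 4173
  20+ yr: 2,000 × 68.1% = 1362
Estimated total = 6325.5 → 6,330.

6,330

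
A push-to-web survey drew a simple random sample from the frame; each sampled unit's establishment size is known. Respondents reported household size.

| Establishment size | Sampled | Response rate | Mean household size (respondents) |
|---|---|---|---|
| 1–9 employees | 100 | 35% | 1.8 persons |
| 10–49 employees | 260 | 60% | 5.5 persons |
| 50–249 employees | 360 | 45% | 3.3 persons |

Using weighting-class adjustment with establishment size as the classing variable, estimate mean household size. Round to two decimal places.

3.89

Weighting each respondent by the inverse class response rate inflates each class back to its sampled size, so the class weight is n_sampled:
  1–9 employees: 100 × 1.8 = 180
  10–49 employees: 260 × 5.5 = 1430
  50–249 employees: 360 × 3.3 = 1188
Adjusted estimate = 2798 / 720 = 3.88611 → 3.89.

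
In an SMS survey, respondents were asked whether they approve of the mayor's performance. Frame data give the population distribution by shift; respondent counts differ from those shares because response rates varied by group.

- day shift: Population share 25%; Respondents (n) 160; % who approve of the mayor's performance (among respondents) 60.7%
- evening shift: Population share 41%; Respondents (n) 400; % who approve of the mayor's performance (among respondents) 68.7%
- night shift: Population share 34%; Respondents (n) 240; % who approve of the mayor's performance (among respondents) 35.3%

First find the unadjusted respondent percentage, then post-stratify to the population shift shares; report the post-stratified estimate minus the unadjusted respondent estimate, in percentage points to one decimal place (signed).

-1.7 percentage points

Unadjusted (pooled respondent) estimate weights by respondent counts:
  (160/800)×60.7 + (400/800)×68.7 + (240/800)×35.3 = 57.08%
Post-stratified estimate weights by population shares:
  0.25×60.7 + 0.41×68.7 + 0.34×35.3 = 55.344%
Difference = 55.344 − 57.08 = -1.736 pp.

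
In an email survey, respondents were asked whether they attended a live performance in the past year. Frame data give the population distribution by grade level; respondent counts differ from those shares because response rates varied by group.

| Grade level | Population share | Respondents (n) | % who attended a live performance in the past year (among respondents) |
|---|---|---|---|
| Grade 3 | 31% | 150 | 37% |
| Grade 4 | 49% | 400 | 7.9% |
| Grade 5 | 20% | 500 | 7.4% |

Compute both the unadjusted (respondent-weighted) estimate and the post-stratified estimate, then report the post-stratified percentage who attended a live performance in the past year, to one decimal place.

16.8%

Unadjusted (pooled respondent) estimate weights by respondent counts:
  (150/1050)×37 + (400/1050)×7.9 + (500/1050)×7.4 = 11.819%
Post-stratifying to population shares instead:
  0.31×37 + 0.49×7.9 + 0.2×7.4 = 16.821%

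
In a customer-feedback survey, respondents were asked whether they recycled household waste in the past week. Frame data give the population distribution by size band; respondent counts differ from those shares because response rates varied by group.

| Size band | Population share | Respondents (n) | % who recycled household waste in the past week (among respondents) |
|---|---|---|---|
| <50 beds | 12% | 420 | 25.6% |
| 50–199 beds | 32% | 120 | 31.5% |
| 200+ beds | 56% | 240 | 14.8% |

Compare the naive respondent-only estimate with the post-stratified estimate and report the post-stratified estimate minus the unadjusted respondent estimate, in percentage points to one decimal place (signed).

Without adjustment, the pooled respondent share is:
  (420/780)×25.6 + (120/780)×31.5 + (240/780)×14.8 = 23.1846%
Reweighting by population size band shares:
  0.12×25.6 + 0.32×31.5 + 0.56×14.8 = 21.44%
Difference = 21.44 − 23.1846 = -1.7446 pp.

-1.7 percentage points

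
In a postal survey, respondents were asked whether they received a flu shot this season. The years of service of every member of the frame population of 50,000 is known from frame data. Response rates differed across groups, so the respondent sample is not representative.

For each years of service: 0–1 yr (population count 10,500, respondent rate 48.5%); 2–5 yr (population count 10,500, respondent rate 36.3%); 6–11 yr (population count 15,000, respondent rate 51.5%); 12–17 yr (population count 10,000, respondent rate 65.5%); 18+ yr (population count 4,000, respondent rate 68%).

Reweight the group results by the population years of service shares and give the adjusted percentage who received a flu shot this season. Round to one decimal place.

51.8%

Each cell contributes population-share × respondent value:
  0–1 yr: (10,500/50,000) × 48.5 = 10.185
  2–5 yr: (10,500/50,000) × 36.3 = 7.623
  6–11 yr: (15,000/50,000) × 51.5 = 15.45
  12–17 yr: (10,000/50,000) × 65.5 = 13.1
  18+ yr: (4,000/50,000) × 68 = 5.44
Post-stratified estimate = 51.798 → 51.8%.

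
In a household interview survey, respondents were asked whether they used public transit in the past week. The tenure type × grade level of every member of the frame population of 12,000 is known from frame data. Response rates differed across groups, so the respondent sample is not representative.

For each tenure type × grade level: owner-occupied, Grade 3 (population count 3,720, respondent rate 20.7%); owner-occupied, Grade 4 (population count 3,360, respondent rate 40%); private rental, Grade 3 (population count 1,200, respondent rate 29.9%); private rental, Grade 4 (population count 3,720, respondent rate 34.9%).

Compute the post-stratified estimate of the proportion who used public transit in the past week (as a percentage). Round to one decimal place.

Post-stratification weights by population share, not respondent share:
  owner-occupied, Grade 3: (3,720/12,000) × 20.7 = 6.417
  owner-occupied, Grade 4: (3,360/12,000) × 40 = 11.2
  private rental, Grade 3: (1,200/12,000) × 29.9 = 2.99
  private rental, Grade 4: (3,720/12,000) × 34.9 = 10.819
Post-stratified estimate = 31.426 → 31.4%.

31.4%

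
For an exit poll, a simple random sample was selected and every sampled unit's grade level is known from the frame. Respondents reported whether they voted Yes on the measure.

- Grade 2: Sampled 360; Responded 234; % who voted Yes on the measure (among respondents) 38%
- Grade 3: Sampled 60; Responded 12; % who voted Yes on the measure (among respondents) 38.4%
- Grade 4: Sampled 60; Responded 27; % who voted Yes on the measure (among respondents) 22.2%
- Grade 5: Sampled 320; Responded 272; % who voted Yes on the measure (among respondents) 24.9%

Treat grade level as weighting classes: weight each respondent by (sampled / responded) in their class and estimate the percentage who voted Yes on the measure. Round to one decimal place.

31.6%

Response rates by class: Grade 2 234/360 = 65%, Grade 3 12/60 = 20%, Grade 4 27/60 = 45%, Grade 5 272/320 = 85%.
Inverse-response-rate weighting restores each class to its sampled count, so class totals weight by n_sampled:
  Grade 2: 360 × 38 = 13,680
  Grade 3: 60 × 38.4 = 2304
  Grade 4: 60 × 22.2 = 1332
  Grade 5: 320 × 24.9 = 7968
Adjusted estimate = 25,284 / 800 = 31.605 → 31.6%.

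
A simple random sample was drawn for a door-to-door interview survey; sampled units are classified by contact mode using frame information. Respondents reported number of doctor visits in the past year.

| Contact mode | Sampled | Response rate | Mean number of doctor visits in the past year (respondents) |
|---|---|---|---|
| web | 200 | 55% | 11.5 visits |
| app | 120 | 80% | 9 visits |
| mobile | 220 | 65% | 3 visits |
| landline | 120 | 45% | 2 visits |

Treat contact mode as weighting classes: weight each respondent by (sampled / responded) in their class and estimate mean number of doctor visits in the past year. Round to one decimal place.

6.5

With weight = n_sampled/n_responded per class, the weighted class total is n_sampled:
  web: 200 × 11.5 = 2300
  app: 120 × 9 = 1080
  mobile: 220 × 3 = 660
  landline: 120 × 2 = 240
Adjusted estimate = 4280 / 660 = 6.48485 → 6.5.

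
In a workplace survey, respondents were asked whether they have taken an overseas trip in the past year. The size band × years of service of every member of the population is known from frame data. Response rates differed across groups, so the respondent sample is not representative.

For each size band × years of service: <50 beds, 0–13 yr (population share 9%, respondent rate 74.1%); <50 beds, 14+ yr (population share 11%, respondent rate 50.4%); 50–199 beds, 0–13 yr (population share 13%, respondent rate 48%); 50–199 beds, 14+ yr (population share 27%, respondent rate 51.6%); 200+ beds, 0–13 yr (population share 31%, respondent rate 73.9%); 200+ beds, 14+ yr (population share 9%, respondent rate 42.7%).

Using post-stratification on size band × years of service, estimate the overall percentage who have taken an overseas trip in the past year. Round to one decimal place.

Post-stratification weights by population share, not respondent share:
  <50 beds, 0–13 yr: 0.09 × 74.1 = 6.669
  <50 beds, 14+ yr: 0.11 × 50.4 = 5.544
  50–199 beds, 0–13 yr: 0.13 × 48 = 6.24
  50–199 beds, 14+ yr: 0.27 × 51.6 = 13.932
  200+ beds, 0–13 yr: 0.31 × 73.9 = 22.909
  200+ beds, 14+ yr: 0.09 × 42.7 = 3.843
Post-stratified estimate = 59.137 → 59.1%.

59.1%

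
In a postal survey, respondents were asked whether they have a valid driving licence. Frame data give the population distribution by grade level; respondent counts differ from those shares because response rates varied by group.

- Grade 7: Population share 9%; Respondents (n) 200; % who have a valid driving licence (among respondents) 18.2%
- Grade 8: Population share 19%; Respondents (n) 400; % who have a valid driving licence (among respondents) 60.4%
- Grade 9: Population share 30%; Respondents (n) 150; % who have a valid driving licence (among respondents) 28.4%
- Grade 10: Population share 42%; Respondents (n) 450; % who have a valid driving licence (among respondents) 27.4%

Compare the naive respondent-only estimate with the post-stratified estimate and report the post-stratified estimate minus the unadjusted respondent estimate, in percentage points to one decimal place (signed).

-3.8 percentage points

Naive respondent-only estimate (weights = respondent counts):
  (200/1200)×18.2 + (400/1200)×60.4 + (150/1200)×28.4 + (450/1200)×27.4 = 36.9917%
Post-stratified estimate weights by population shares:
  0.09×18.2 + 0.19×60.4 + 0.3×28.4 + 0.42×27.4 = 33.142%
Difference = 33.142 − 36.9917 = -3.8497 pp.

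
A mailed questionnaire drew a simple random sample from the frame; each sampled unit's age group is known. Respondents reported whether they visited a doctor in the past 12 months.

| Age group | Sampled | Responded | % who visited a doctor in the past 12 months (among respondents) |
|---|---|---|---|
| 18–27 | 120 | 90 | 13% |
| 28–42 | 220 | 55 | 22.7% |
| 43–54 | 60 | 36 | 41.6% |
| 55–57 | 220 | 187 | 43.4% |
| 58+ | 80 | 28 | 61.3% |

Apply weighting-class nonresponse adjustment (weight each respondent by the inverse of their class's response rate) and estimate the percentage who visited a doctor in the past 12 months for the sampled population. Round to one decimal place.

33.6%

Response rates by class: 18–27 90/120 = 75%, 28–42 55/220 = 25%, 43–54 36/60 = 60%, 55–57 187/220 = 85%, 58+ 28/80 = 35%.
Inverse-response-rate weighting restores each class to its sampled count, so class totals weight by n_sampled:
  18–27: 120 × 13 = 1560
  28–42: 220 × 22.7 = 4994
  43–54: 60 × 41.6 = 2496
  55–57: 220 × 43.4 = 9548
  58+: 80 × 61.3 = 4904
Adjusted estimate = 23,502 / 700 = 33.5743 → 33.6%.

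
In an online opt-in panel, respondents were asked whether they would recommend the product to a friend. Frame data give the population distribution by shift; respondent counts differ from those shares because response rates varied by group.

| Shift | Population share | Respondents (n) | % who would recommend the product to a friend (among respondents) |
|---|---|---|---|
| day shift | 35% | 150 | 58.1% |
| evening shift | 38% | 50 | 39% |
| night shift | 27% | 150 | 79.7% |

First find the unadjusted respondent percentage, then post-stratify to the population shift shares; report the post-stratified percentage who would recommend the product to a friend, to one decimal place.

Naive respondent-only estimate (weights = respondent counts):
  (150/350)×58.1 + (50/350)×39 + (150/350)×79.7 = 64.6286%
Post-stratified estimate weights by population shares:
  0.35×58.1 + 0.38×39 + 0.27×79.7 = 56.674%

56.7%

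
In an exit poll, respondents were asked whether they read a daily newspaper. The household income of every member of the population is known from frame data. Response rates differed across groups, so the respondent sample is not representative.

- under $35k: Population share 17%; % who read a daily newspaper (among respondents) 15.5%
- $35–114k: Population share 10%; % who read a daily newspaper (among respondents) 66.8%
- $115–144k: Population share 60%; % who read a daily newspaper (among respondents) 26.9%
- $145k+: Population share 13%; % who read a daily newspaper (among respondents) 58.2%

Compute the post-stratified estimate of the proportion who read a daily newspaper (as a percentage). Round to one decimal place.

33.0%

Reweight to the known household income distribution:
  under $35k: 0.17 × 15.5 = 2.635
  $35–114k: 0.1 × 66.8 = 6.68
  $115–144k: 0.6 × 26.9 = 16.14
  $145k+: 0.13 × 58.2 = 7.566
Post-stratified estimate = 33.021 → 33.0%.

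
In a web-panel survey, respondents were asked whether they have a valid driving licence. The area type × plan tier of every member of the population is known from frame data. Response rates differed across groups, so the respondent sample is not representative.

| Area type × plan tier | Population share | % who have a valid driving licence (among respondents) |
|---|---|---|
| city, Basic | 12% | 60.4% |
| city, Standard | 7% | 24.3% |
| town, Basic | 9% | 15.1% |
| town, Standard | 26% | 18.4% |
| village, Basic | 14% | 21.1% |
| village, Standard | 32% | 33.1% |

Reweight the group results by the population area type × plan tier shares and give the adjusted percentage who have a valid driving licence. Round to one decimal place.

Weight each group's respondent value by its population share:
  city, Basic: 0.12 × 60.4 = 7.248
  city, Standard: 0.07 × 24.3 = 1.701
  town, Basic: 0.09 × 15.1 = 1.359
  town, Standard: 0.26 × 18.4 = 4.784
  village, Basic: 0.14 × 21.1 = 2.954
  village, Standard: 0.32 × 33.1 = 10.592
Post-stratified estimate = 28.638 → 28.6%.

28.6%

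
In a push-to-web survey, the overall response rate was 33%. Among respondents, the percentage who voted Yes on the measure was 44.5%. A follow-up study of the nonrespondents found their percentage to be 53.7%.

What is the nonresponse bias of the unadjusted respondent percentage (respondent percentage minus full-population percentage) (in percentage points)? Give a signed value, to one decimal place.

Nonresponse fraction = 1 − 0.33 = 0.67.
Bias = (nonresponse fraction) × (respondent percentage − nonrespondent percentage)
     = 0.67 × (44.5 − 53.7) = 0.67 × -9.2 = -6.164.

-6.2 percentage points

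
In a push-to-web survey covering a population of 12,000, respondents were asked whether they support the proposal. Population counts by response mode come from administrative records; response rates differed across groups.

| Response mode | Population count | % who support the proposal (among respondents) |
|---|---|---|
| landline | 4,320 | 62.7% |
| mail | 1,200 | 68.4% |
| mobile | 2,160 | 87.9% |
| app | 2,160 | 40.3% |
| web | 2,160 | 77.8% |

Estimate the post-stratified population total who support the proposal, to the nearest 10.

Estimated count per cell = population count × respondent percentage:
  landline: 4,320 × 62.7% = 2708.64
  mail: 1,200 × 68.4% = 820.8
  mobile: 2,160 × 87.9% = 1898.64
  app: 2,160 × 40.3% = 870.48
  web: 2,160 × 77.8% = 1680.48
Estimated total = 7979.04 → 7,980.

7,980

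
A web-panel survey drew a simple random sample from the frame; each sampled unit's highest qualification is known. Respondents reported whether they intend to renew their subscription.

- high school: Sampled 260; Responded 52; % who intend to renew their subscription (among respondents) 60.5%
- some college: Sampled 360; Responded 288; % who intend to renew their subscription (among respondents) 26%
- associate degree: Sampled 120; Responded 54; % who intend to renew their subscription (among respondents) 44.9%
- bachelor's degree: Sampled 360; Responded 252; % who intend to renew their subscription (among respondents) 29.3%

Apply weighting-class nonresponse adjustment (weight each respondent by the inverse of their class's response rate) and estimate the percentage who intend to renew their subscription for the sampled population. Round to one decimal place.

Class response rates: high school 52/260 = 20%, some college 288/360 = 80%, associate degree 54/120 = 45%, bachelor's degree 252/360 = 70%.
Weighting each respondent by the inverse class response rate inflates each class back to its sampled size, so the class weight is n_sampled:
  high school: 260 × 60.5 = 15,730
  some college: 360 × 26 = 9360
  associate degree: 120 × 44.9 = 5388
  bachelor's degree: 360 × 29.3 = 10,548
Adjusted estimate = 41,026 / 1,100 = 37.2964 → 37.3%.

37.3%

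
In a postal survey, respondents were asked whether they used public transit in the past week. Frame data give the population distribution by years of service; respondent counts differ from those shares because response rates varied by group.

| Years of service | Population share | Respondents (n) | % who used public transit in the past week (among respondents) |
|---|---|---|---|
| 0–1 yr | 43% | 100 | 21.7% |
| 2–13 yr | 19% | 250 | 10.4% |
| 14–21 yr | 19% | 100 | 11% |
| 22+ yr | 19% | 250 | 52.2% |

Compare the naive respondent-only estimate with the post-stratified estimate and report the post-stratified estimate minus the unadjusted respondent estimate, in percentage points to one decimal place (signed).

-3.7 percentage points

Without adjustment, the pooled respondent share is:
  (100/700)×21.7 + (250/700)×10.4 + (100/700)×11 + (250/700)×52.2 = 27.0286%
Post-stratifying to population shares instead:
  0.43×21.7 + 0.19×10.4 + 0.19×11 + 0.19×52.2 = 23.315%
Difference = 23.315 − 27.0286 = -3.7136 pp.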